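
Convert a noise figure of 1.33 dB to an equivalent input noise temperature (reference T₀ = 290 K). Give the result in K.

104 K

F = 10^(1.33/10) = 1.35831
T_e = (F − 1)·T₀ = (1.35831 − 1) × 290 = 104 K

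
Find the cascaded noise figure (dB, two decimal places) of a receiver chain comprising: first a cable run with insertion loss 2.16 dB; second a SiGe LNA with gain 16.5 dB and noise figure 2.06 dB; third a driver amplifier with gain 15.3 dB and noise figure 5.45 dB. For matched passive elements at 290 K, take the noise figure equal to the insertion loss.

Convert to linear (a loss of L dB is a gain of −L dB): F_i = 10^(NF_i/10), G_i = 10^(G_i,dB/10)
  Stage 1: F_1 = 10^(2.16/10) = 1.644, G_1 = 10^(−2.16/10) = 0.6081
  Stage 2: F_2 = 10^(2.06/10) = 1.607, G_2 = 10^(16.5/10) = 44.67
  Stage 3: F_3 = 10^(5.45/10) = 3.508, G_3 = 10^(15.3/10) = 33.88
Friis cascade:
  F = 1.644 + (1.607 − 1)/0.6081 + (3.508 − 1)/27.16 = 2.735
NF = 10 log₁₀(2.735) = 4.37 dB

4.37 dB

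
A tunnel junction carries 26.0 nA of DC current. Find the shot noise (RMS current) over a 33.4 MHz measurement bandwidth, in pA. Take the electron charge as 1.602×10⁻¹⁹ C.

I_n = √(2qI·B)
2qI·B = 2 × 1.602×10⁻¹⁹ × 2.60×10⁻⁸ × 3.34×10⁷ = 2.78×10⁻¹⁹ A²
I_n = √(2.78×10⁻¹⁹) = 5.27×10⁻¹⁰ A = 527 pA

527 pA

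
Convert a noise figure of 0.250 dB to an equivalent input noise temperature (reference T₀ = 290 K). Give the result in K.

17.2 K

F = 10^(0.250/10) = 1.05925
T_e = (F − 1)·T₀ = (1.05925 − 1) × 290 = 17.2 K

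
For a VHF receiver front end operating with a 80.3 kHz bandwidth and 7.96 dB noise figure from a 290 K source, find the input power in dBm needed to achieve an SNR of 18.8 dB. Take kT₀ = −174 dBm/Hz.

−98.2 dBm

Sensitivity = −174 + 10 log₁₀(B) + NF + SNR_min
= −174 + 49.05 + 7.96 + 18.8
= −98.19 dBm → −98.2 dBm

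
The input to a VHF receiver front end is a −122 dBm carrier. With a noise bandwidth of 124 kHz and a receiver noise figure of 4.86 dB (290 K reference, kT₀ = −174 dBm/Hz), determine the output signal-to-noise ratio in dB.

Noise floor: N = −174 + 10 log₁₀(B) + NF
10 log₁₀(1.24×10⁵) = 50.93 dB
N = −174 + 50.93 + 4.86 = −118.21 dBm
SNR = P_sig − N = −122 − (−118.21) = −3.79 dB → −3.8 dB

−3.8 dB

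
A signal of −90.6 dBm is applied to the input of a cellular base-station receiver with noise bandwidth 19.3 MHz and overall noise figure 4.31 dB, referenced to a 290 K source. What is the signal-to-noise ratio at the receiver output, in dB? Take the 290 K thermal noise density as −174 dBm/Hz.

Noise floor: N = −174 + 10 log₁₀(B) + NF
10 log₁₀(1.93×10⁷) = 72.86 dB
N = −174 + 72.86 + 4.31 = −96.83 dBm
SNR = P_sig − N = −90.6 − (−96.83) = 6.23 dB → 6.2 dB

6.2 dB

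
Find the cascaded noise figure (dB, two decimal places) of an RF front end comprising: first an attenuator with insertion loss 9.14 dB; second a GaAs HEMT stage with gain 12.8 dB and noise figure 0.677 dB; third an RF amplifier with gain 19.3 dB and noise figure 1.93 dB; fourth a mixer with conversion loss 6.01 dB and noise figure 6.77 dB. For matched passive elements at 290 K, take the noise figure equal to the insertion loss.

9.93 dB

Convert to linear (a loss of L dB is a gain of −L dB): F_i = 10^(NF_i/10), G_i = 10^(G_i,dB/10)
  Stage 1: F_1 = 10^(9.14/10) = 8.204, G_1 = 10^(−9.14/10) = 0.1219
  Stage 2: F_2 = 10^(0.677/10) = 1.169, G_2 = 10^(12.8/10) = 19.05
  Stage 3: F_3 = 10^(1.93/10) = 1.560, G_3 = 10^(19.3/10) = 85.11
  Stage 4: F_4 = 10^(6.77/10) = 4.753, G_4 = 10^(−6.01/10) = 0.2506
Friis cascade:
  F = 8.204 + (1.169 − 1)/0.1219 + (1.560 − 1)/2.323 + (4.753 − 1)/197.7 = 9.847
NF = 10 log₁₀(9.847) = 9.93 dB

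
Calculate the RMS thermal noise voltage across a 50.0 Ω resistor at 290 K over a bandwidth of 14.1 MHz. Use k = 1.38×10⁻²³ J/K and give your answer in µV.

3.36 µV

V_n = √(4kTRB)
4kTRB = 4 × 1.38×10⁻²³ × 290 × 5.00×10¹ × 1.41×10⁷ = 1.13×10⁻¹¹ V²
V_n = √(1.13×10⁻¹¹) = 3.36×10⁻⁶ V = 3.36 µV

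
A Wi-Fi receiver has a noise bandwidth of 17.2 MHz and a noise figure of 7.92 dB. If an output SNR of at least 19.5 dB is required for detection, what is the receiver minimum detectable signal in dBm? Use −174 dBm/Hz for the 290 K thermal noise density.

−74.2 dBm

Sensitivity = −174 + 10 log₁₀(B) + NF + SNR_min
= −174 + 72.36 + 7.92 + 19.5
= −74.22 dBm → −74.2 dBm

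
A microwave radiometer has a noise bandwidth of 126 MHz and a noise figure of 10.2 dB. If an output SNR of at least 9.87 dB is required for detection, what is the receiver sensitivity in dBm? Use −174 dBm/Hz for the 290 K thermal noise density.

Sensitivity = −174 + 10 log₁₀(B) + NF + SNR_min
= −174 + 81 + 10.2 + 9.87
= −72.93 dBm → −72.9 dBm

−72.9 dBm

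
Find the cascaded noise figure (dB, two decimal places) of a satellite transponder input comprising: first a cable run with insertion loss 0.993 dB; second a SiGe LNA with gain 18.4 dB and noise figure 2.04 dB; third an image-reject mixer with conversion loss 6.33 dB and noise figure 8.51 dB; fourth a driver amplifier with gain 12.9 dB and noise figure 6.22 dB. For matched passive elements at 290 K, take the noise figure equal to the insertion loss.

Convert to linear (a loss of L dB is a gain of −L dB): F_i = 10^(NF_i/10), G_i = 10^(G_i,dB/10)
  Stage 1: F_1 = 10^(0.993/10) = 1.257, G_1 = 10^(−0.993/10) = 0.7956
  Stage 2: F_2 = 10^(2.04/10) = 1.600, G_2 = 10^(18.4/10) = 69.18
  Stage 3: F_3 = 10^(8.51/10) = 7.096, G_3 = 10^(−6.33/10) = 0.2328
  Stage 4: F_4 = 10^(6.22/10) = 4.188, G_4 = 10^(12.9/10) = 19.50
Friis cascade:
  F = 1.257 + (1.600 − 1)/0.7956 + (7.096 − 1)/55.04 + (4.188 − 1)/12.81 = 2.370
NF = 10 log₁₀(2.370) = 3.75 dB

3.75 dB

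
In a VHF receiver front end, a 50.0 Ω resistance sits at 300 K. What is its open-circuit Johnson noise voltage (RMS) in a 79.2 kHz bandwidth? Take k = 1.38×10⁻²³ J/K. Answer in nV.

V_n = √(4kTRB)
4kTRB = 4 × 1.38×10⁻²³ × 300 × 5.00×10¹ × 7.92×10⁴ = 6.56×10⁻¹⁴ V²
V_n = √(6.56×10⁻¹⁴) = 2.56×10⁻⁷ V = 256 nV

256 nV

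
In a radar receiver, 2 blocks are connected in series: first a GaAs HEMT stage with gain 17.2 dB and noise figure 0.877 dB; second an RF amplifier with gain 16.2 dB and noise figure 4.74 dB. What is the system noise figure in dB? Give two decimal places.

Convert to linear (a loss of L dB is a gain of −L dB): F_i = 10^(NF_i/10), G_i = 10^(G_i,dB/10)
  Stage 1: F_1 = 10^(0.877/10) = 1.224, G_1 = 10^(17.2/10) = 52.48
  Stage 2: F_2 = 10^(4.74/10) = 2.979, G_2 = 10^(16.2/10) = 41.69
Friis cascade:
  F = 1.224 + (2.979 − 1)/52.48 = 1.261
NF = 10 log₁₀(1.261) = 1.01 dB

1.01 dB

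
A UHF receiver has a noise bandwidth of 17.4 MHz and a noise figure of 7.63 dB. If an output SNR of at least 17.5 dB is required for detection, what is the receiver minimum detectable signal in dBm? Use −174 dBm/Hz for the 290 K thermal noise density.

−76.5 dBm

Sensitivity = −174 + 10 log₁₀(B) + NF + SNR_min
= −174 + 72.41 + 7.63 + 17.5
= −76.46 dBm → −76.5 dBm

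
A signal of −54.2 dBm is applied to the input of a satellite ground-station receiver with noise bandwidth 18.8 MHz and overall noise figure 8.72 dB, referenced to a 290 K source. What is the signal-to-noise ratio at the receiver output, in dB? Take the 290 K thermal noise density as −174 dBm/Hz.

38.3 dB

Noise floor: N = −174 + 10 log₁₀(B) + NF
10 log₁₀(1.88×10⁷) = 72.74 dB
N = −174 + 72.74 + 8.72 = −92.54 dBm
SNR = P_sig − N = −54.2 − (−92.54) = 38.34 dB → 38.3 dB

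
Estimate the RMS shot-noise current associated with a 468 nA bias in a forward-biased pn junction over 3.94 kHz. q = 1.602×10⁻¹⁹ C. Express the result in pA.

24.3 pA

I_n = √(2qI·B)
2qI·B = 2 × 1.602×10⁻¹⁹ × 4.68×10⁻⁷ × 3.94×10³ = 5.91×10⁻²² A²
I_n = √(5.91×10⁻²²) = 2.43×10⁻¹¹ A = 24.3 pA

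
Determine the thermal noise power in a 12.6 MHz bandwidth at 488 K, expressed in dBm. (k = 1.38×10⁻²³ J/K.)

−100.7 dBm

P_n = kTB = 1.38×10⁻²³ × 488 × 1.26×10⁷ = 8.49×10⁻¹⁴ W
In dBm: 10 log₁₀(8.49×10⁻¹⁴ / 10⁻³) = −100.7 dBm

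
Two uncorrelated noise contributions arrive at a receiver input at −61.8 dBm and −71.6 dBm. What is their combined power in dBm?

Convert to linear, add, convert back:
P₁ = 6.61×10⁻¹⁰ W, P₂ = 6.92×10⁻¹¹ W
P_tot = 7.30×10⁻¹⁰ W → 10 log₁₀(P_tot / 10⁻³) = −61.4 dBm

−61.4 dBm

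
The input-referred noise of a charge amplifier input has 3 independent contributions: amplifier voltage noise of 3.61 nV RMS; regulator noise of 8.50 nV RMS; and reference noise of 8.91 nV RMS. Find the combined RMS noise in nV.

12.8 nV

Uncorrelated sources add in power (mean-square): V_tot = √(ΣV_i²)
V_tot = √[(3.61×10⁻⁹)² + (8.50×10⁻⁹)² + (8.91×10⁻⁹)²] = 1.28×10⁻⁸ V = 12.8 nV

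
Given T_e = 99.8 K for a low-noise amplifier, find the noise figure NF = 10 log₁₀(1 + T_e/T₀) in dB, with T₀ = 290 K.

F = 1 + T_e/T₀ = 1 + 99.8/290 = 1.34414
NF = 10 log₁₀(1.34414) = 1.28 dB

1.28 dB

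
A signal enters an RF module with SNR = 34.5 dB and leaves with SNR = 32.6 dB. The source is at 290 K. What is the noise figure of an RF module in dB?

1.9 dB

NF (dB) = SNR_in(dB) − SNR_out(dB) when the source is at T₀
NF = 34.5 − 32.6 = 1.9 dB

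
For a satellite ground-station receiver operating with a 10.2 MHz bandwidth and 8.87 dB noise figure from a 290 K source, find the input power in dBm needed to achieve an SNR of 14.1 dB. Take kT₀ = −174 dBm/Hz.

−80.9 dBm

Sensitivity = −174 + 10 log₁₀(B) + NF + SNR_min
= −174 + 70.09 + 8.87 + 14.1
= −80.94 dBm → −80.9 dBm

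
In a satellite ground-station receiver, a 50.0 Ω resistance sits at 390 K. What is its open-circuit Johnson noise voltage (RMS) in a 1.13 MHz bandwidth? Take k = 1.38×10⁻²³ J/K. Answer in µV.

V_n = √(4kTRB)
4kTRB = 4 × 1.38×10⁻²³ × 390 × 5.00×10¹ × 1.13×10⁶ = 1.22×10⁻¹² V²
V_n = √(1.22×10⁻¹²) = 1.10×10⁻⁶ V = 1.10 µV

1.10 µV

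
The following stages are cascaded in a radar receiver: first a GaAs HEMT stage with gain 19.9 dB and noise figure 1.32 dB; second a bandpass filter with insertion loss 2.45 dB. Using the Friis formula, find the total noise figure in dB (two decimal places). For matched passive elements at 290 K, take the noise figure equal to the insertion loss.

Convert to linear (a loss of L dB is a gain of −L dB): F_i = 10^(NF_i/10), G_i = 10^(G_i,dB/10)
  Stage 1: F_1 = 10^(1.32/10) = 1.355, G_1 = 10^(19.9/10) = 97.72
  Stage 2: F_2 = 10^(2.45/10) = 1.758, G_2 = 10^(−2.45/10) = 0.5689
Friis cascade:
  F = 1.355 + (1.758 − 1)/97.72 = 1.363
NF = 10 log₁₀(1.363) = 1.34 dB

1.34 dB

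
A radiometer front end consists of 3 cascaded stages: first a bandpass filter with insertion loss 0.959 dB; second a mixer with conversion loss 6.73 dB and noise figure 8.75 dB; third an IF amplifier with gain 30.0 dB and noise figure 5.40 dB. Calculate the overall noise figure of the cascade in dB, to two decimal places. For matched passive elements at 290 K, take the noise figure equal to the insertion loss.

13.77 dB

Convert to linear (a loss of L dB is a gain of −L dB): F_i = 10^(NF_i/10), G_i = 10^(G_i,dB/10)
  Stage 1: F_1 = 10^(0.959/10) = 1.247, G_1 = 10^(−0.959/10) = 0.8019
  Stage 2: F_2 = 10^(8.75/10) = 7.499, G_2 = 10^(−6.73/10) = 0.2123
  Stage 3: F_3 = 10^(5.40/10) = 3.467, G_3 = 10^(30.0/10) = 1000
Friis cascade:
  F = 1.247 + (7.499 − 1)/0.8019 + (3.467 − 1)/0.1703 = 23.84
NF = 10 log₁₀(23.84) = 13.77 dB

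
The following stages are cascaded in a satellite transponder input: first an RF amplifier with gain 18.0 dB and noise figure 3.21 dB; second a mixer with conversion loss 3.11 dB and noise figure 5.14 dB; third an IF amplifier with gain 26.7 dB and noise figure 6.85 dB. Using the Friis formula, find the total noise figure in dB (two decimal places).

3.53 dB

Convert to linear (a loss of L dB is a gain of −L dB): F_i = 10^(NF_i/10), G_i = 10^(G_i,dB/10)
  Stage 1: F_1 = 10^(3.21/10) = 2.094, G_1 = 10^(18.0/10) = 63.10
  Stage 2: F_2 = 10^(5.14/10) = 3.266, G_2 = 10^(−3.11/10) = 0.4887
  Stage 3: F_3 = 10^(6.85/10) = 4.842, G_3 = 10^(26.7/10) = 467.7
Friis cascade:
  F = 2.094 + (3.266 − 1)/63.10 + (4.842 − 1)/30.83 = 2.255
NF = 10 log₁₀(2.255) = 3.53 dB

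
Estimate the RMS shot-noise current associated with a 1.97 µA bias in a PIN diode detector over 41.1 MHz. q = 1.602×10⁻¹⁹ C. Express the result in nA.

I_n = √(2qI·B)
2qI·B = 2 × 1.602×10⁻¹⁹ × 1.97×10⁻⁶ × 4.11×10⁷ = 2.59×10⁻¹⁷ A²
I_n = √(2.59×10⁻¹⁷) = 5.09×10⁻⁹ A = 5.09 nA

5.09 nA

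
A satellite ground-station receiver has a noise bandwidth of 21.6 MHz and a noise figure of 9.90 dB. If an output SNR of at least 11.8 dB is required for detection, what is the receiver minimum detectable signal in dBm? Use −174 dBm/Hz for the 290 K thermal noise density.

Sensitivity = −174 + 10 log₁₀(B) + NF + SNR_min
= −174 + 73.34 + 9.90 + 11.8
= −78.96 dBm → −79.0 dBm

−79.0 dBm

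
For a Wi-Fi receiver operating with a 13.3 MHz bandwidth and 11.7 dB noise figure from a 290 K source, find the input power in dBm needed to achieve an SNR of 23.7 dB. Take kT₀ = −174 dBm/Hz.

Sensitivity = −174 + 10 log₁₀(B) + NF + SNR_min
= −174 + 71.24 + 11.7 + 23.7
= −67.36 dBm → −67.4 dBm

−67.4 dBm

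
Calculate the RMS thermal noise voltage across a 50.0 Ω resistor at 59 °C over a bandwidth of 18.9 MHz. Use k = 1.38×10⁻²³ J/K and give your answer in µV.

4.16 µV

T = 59 °C + 273.15 = 332.15 K
V_n = √(4kTRB)
4kTRB = 4 × 1.38×10⁻²³ × 332.15 × 5.00×10¹ × 1.89×10⁷ = 1.73×10⁻¹¹ V²
V_n = √(1.73×10⁻¹¹) = 4.16×10⁻⁶ V = 4.16 µV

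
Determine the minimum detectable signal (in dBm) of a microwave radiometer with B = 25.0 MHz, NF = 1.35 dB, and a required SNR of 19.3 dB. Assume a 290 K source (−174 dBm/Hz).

Sensitivity = −174 + 10 log₁₀(B) + NF + SNR_min
= −174 + 73.98 + 1.35 + 19.3
= −79.37 dBm → −79.4 dBm

−79.4 dBm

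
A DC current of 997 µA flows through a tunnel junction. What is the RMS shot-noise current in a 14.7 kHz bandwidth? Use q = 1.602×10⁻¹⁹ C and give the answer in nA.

2.17 nA

I_n = √(2qI·B)
2qI·B = 2 × 1.602×10⁻¹⁹ × 9.97×10⁻⁴ × 1.47×10⁴ = 4.70×10⁻¹⁸ A²
I_n = √(4.70×10⁻¹⁸) = 2.17×10⁻⁹ A = 2.17 nA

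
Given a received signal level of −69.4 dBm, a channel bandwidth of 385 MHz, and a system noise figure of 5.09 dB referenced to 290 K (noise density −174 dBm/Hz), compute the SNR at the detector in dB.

Noise floor: N = −174 + 10 log₁₀(B) + NF
10 log₁₀(3.85×10⁸) = 85.85 dB
N = −174 + 85.85 + 5.09 = −83.06 dBm
SNR = P_sig − N = −69.4 − (−83.06) = 13.66 dB → 13.7 dB

13.7 dB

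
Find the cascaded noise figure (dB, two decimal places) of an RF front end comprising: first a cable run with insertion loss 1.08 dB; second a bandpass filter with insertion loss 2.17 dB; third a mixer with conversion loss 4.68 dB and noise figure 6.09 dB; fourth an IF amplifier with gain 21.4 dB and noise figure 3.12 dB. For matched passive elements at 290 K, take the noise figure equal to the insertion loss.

Convert to linear (a loss of L dB is a gain of −L dB): F_i = 10^(NF_i/10), G_i = 10^(G_i,dB/10)
  Stage 1: F_1 = 10^(1.08/10) = 1.282, G_1 = 10^(−1.08/10) = 0.7798
  Stage 2: F_2 = 10^(2.17/10) = 1.648, G_2 = 10^(−2.17/10) = 0.6067
  Stage 3: F_3 = 10^(6.09/10) = 4.064, G_3 = 10^(−4.68/10) = 0.3404
  Stage 4: F_4 = 10^(3.12/10) = 2.051, G_4 = 10^(21.4/10) = 138.0
Friis cascade:
  F = 1.282 + (1.648 − 1)/0.7798 + (4.064 − 1)/0.4732 + (2.051 − 1)/0.1611 = 15.12
NF = 10 log₁₀(15.12) = 11.79 dB

11.79 dB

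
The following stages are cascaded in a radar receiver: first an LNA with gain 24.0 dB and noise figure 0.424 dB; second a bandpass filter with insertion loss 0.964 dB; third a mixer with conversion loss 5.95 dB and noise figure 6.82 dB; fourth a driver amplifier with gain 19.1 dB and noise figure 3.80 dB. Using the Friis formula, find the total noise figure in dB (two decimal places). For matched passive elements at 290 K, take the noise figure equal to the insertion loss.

0.61 dB

Convert to linear (a loss of L dB is a gain of −L dB): F_i = 10^(NF_i/10), G_i = 10^(G_i,dB/10)
  Stage 1: F_1 = 10^(0.424/10) = 1.103, G_1 = 10^(24.0/10) = 251.2
  Stage 2: F_2 = 10^(0.964/10) = 1.249, G_2 = 10^(−0.964/10) = 0.8009
  Stage 3: F_3 = 10^(6.82/10) = 4.808, G_3 = 10^(−5.95/10) = 0.2541
  Stage 4: F_4 = 10^(3.80/10) = 2.399, G_4 = 10^(19.1/10) = 81.28
Friis cascade:
  F = 1.103 + (1.249 − 1)/251.2 + (4.808 − 1)/201.2 + (2.399 − 1)/51.12 = 1.150
NF = 10 log₁₀(1.150) = 0.61 dB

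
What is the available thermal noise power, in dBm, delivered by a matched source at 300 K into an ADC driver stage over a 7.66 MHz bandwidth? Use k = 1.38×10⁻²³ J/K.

−105.0 dBm

P_n = kTB = 1.38×10⁻²³ × 300 × 7.66×10⁶ = 3.17×10⁻¹⁴ W
In dBm: 10 log₁₀(3.17×10⁻¹⁴ / 10⁻³) = −105.0 dBm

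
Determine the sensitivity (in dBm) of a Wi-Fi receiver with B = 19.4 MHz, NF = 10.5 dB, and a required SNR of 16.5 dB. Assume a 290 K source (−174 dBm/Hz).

Sensitivity = −174 + 10 log₁₀(B) + NF + SNR_min
= −174 + 72.88 + 10.5 + 16.5
= −74.12 dBm → −74.1 dBm

−74.1 dBm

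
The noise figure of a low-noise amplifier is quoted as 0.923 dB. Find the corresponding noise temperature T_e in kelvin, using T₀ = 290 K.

F = 10^(0.923/10) = 1.2368
T_e = (F − 1)·T₀ = (1.2368 − 1) × 290 = 68.7 K

68.7 K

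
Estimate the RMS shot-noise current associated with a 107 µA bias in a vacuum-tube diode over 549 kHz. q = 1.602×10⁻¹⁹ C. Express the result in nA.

I_n = √(2qI·B)
2qI·B = 2 × 1.602×10⁻¹⁹ × 1.07×10⁻⁴ × 5.49×10⁵ = 1.88×10⁻¹⁷ A²
I_n = √(1.88×10⁻¹⁷) = 4.34×10⁻⁹ A = 4.34 nA

4.34 nA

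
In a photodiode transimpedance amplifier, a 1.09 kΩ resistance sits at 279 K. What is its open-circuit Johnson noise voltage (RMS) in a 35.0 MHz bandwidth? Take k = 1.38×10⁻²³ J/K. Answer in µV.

V_n = √(4kTRB)
4kTRB = 4 × 1.38×10⁻²³ × 279 × 1.09×10³ × 3.50×10⁷ = 5.88×10⁻¹⁰ V²
V_n = √(5.88×10⁻¹⁰) = 2.42×10⁻⁵ V = 24.2 µV

24.2 µV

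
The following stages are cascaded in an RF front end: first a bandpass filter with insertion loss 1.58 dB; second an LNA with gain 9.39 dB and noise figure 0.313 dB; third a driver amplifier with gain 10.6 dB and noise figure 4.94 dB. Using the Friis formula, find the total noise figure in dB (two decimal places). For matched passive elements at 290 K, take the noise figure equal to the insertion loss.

2.78 dB

Convert to linear (a loss of L dB is a gain of −L dB): F_i = 10^(NF_i/10), G_i = 10^(G_i,dB/10)
  Stage 1: F_1 = 10^(1.58/10) = 1.439, G_1 = 10^(−1.58/10) = 0.6950
  Stage 2: F_2 = 10^(0.313/10) = 1.075, G_2 = 10^(9.39/10) = 8.690
  Stage 3: F_3 = 10^(4.94/10) = 3.119, G_3 = 10^(10.6/10) = 11.48
Friis cascade:
  F = 1.439 + (1.075 − 1)/0.6950 + (3.119 − 1)/6.039 = 1.897
NF = 10 log₁₀(1.897) = 2.78 dB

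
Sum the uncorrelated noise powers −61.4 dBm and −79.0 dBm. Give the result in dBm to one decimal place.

−61.3 dBm

Convert to linear, add, convert back:
P₁ = 7.24×10⁻¹⁰ W, P₂ = 1.26×10⁻¹¹ W
P_tot = 7.37×10⁻¹⁰ W → 10 log₁₀(P_tot / 10⁻³) = −61.3 dBm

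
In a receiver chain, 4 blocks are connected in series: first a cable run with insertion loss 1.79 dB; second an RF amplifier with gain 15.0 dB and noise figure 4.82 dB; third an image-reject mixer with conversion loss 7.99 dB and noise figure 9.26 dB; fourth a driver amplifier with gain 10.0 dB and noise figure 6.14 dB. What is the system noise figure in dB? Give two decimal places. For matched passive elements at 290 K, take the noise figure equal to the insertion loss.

7.69 dB

Convert to linear (a loss of L dB is a gain of −L dB): F_i = 10^(NF_i/10), G_i = 10^(G_i,dB/10)
  Stage 1: F_1 = 10^(1.79/10) = 1.510, G_1 = 10^(−1.79/10) = 0.6622
  Stage 2: F_2 = 10^(4.82/10) = 3.034, G_2 = 10^(15.0/10) = 31.62
  Stage 3: F_3 = 10^(9.26/10) = 8.433, G_3 = 10^(−7.99/10) = 0.1589
  Stage 4: F_4 = 10^(6.14/10) = 4.111, G_4 = 10^(10.0/10) = 10.00
Friis cascade:
  F = 1.510 + (3.034 − 1)/0.6622 + (8.433 − 1)/20.94 + (4.111 − 1)/3.327 = 5.872
NF = 10 log₁₀(5.872) = 7.69 dB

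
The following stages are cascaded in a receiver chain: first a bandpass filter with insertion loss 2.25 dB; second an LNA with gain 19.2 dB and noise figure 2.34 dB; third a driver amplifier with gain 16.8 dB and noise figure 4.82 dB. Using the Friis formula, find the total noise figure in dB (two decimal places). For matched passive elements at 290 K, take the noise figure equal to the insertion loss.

Convert to linear (a loss of L dB is a gain of −L dB): F_i = 10^(NF_i/10), G_i = 10^(G_i,dB/10)
  Stage 1: F_1 = 10^(2.25/10) = 1.679, G_1 = 10^(−2.25/10) = 0.5957
  Stage 2: F_2 = 10^(2.34/10) = 1.714, G_2 = 10^(19.2/10) = 83.18
  Stage 3: F_3 = 10^(4.82/10) = 3.034, G_3 = 10^(16.8/10) = 47.86
Friis cascade:
  F = 1.679 + (1.714 − 1)/0.5957 + (3.034 − 1)/49.55 = 2.918
NF = 10 log₁₀(2.918) = 4.65 dB

4.65 dB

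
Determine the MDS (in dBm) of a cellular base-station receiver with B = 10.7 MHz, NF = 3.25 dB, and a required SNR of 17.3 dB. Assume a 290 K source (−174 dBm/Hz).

−83.2 dBm

Sensitivity = −174 + 10 log₁₀(B) + NF + SNR_min
= −174 + 70.29 + 3.25 + 17.3
= −83.16 dBm → −83.2 dBm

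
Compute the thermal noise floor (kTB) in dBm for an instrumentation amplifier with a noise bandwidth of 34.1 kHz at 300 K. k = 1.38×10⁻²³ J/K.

−128.5 dBm

P_n = kTB = 1.38×10⁻²³ × 300 × 3.41×10⁴ = 1.41×10⁻¹⁶ W
In dBm: 10 log₁₀(1.41×10⁻¹⁶ / 10⁻³) = −128.5 dBm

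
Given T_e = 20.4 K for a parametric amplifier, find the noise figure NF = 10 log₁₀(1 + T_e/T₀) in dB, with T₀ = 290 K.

0.295 dB

F = 1 + T_e/T₀ = 1 + 20.4/290 = 1.07034
NF = 10 log₁₀(1.07034) = 0.295 dB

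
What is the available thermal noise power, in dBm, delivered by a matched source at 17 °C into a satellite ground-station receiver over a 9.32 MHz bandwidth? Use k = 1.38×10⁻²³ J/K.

T = 17 °C + 273.15 = 290.15 K
P_n = kTB = 1.38×10⁻²³ × 290.15 × 9.32×10⁶ = 3.73×10⁻¹⁴ W
In dBm: 10 log₁₀(3.73×10⁻¹⁴ / 10⁻³) = −104.3 dBm

−104.3 dBm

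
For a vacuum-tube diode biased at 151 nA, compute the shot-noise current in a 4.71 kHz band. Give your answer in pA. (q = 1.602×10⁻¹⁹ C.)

I_n = √(2qI·B)
2qI·B = 2 × 1.602×10⁻¹⁹ × 1.51×10⁻⁷ × 4.71×10³ = 2.28×10⁻²² A²
I_n = √(2.28×10⁻²²) = 1.51×10⁻¹¹ A = 15.1 pA

15.1 pA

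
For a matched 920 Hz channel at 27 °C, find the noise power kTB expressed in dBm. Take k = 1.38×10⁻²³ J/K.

T = 27 °C + 273.15 = 300.15 K
P_n = kTB = 1.38×10⁻²³ × 300.15 × 9.20×10² = 3.81×10⁻¹⁸ W
In dBm: 10 log₁₀(3.81×10⁻¹⁸ / 10⁻³) = −144.2 dBm

−144.2 dBm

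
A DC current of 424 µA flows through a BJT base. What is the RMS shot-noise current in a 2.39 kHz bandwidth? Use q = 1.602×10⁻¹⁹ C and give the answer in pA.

570 pA

I_n = √(2qI·B)
2qI·B = 2 × 1.602×10⁻¹⁹ × 4.24×10⁻⁴ × 2.39×10³ = 3.25×10⁻¹⁹ A²
I_n = √(3.25×10⁻¹⁹) = 5.70×10⁻¹⁰ A = 570 pA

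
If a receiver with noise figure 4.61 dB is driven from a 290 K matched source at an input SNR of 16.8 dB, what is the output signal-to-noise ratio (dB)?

12.19 dB

By definition F = SNR_in/SNR_out, so in dB: SNR_out = SNR_in − NF
SNR_out = 16.8 − 4.61 = 12.19 dB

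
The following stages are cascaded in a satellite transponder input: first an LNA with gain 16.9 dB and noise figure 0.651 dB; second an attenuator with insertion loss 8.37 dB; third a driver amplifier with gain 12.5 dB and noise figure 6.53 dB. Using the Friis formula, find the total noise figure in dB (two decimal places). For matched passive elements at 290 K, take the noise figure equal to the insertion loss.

2.49 dB

Convert to linear (a loss of L dB is a gain of −L dB): F_i = 10^(NF_i/10), G_i = 10^(G_i,dB/10)
  Stage 1: F_1 = 10^(0.651/10) = 1.162, G_1 = 10^(16.9/10) = 48.98
  Stage 2: F_2 = 10^(8.37/10) = 6.871, G_2 = 10^(−8.37/10) = 0.1455
  Stage 3: F_3 = 10^(6.53/10) = 4.498, G_3 = 10^(12.5/10) = 17.78
Friis cascade:
  F = 1.162 + (6.871 − 1)/48.98 + (4.498 − 1)/7.129 = 1.772
NF = 10 log₁₀(1.772) = 2.49 dB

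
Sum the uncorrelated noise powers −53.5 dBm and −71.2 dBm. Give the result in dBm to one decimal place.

−53.4 dBm

Convert to linear, add, convert back:
P₁ = 4.47×10⁻⁹ W, P₂ = 7.59×10⁻¹¹ W
P_tot = 4.54×10⁻⁹ W → 10 log₁₀(P_tot / 10⁻³) = −53.4 dBm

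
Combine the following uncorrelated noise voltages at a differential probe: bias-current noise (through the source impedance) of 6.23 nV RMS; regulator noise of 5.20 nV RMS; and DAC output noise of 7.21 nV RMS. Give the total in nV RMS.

Uncorrelated sources add in power (mean-square): V_tot = √(ΣV_i²)
V_tot = √[(6.23×10⁻⁹)² + (5.20×10⁻⁹)² + (7.21×10⁻⁹)²] = 1.09×10⁻⁸ V = 10.9 nV

10.9 nV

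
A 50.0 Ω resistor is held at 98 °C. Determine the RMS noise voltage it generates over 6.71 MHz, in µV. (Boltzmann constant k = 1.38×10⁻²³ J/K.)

T = 98 °C + 273.15 = 371.15 K
V_n = √(4kTRB)
4kTRB = 4 × 1.38×10⁻²³ × 371.15 × 5.00×10¹ × 6.71×10⁶ = 6.87×10⁻¹² V²
V_n = √(6.87×10⁻¹²) = 2.62×10⁻⁶ V = 2.62 µV

2.62 µV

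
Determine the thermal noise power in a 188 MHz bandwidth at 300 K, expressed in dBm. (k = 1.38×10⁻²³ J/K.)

−91.1 dBm

P_n = kTB = 1.38×10⁻²³ × 300 × 1.88×10⁸ = 7.78×10⁻¹³ W
In dBm: 10 log₁₀(7.78×10⁻¹³ / 10⁻³) = −91.1 dBm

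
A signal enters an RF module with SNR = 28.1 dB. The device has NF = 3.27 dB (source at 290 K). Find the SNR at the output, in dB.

By definition F = SNR_in/SNR_out, so in dB: SNR_out = SNR_in − NF
SNR_out = 28.1 − 3.27 = 24.83 dB

24.83 dB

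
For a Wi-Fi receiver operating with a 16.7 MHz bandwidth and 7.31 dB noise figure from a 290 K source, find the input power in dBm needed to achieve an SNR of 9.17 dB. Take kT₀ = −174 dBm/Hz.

Sensitivity = −174 + 10 log₁₀(B) + NF + SNR_min
= −174 + 72.23 + 7.31 + 9.17
= −85.29 dBm → −85.3 dBm

−85.3 dBm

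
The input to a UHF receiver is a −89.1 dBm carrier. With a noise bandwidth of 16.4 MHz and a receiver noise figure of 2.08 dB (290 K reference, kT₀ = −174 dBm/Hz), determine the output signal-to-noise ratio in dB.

Noise floor: N = −174 + 10 log₁₀(B) + NF
10 log₁₀(1.64×10⁷) = 72.15 dB
N = −174 + 72.15 + 2.08 = −99.77 dBm
SNR = P_sig − N = −89.1 − (−99.77) = 10.67 dB → 10.7 dB

10.7 dB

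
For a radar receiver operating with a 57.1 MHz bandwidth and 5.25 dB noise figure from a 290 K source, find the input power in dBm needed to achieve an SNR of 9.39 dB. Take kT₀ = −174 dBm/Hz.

Sensitivity = −174 + 10 log₁₀(B) + NF + SNR_min
= −174 + 77.57 + 5.25 + 9.39
= −81.79 dBm → −81.8 dBm

−81.8 dBm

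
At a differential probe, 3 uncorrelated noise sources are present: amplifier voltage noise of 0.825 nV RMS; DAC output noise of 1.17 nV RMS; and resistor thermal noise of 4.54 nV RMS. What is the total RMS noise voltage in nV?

Uncorrelated sources add in power (mean-square): V_tot = √(ΣV_i²)
V_tot = √[(8.25×10⁻¹⁰)² + (1.17×10⁻⁹)² + (4.54×10⁻⁹)²] = 4.76×10⁻⁹ V = 4.76 nV

4.76 nV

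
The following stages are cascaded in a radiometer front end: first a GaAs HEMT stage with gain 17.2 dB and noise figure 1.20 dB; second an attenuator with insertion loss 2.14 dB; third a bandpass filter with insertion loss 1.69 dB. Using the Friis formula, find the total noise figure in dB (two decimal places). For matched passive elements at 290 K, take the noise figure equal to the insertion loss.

Convert to linear (a loss of L dB is a gain of −L dB): F_i = 10^(NF_i/10), G_i = 10^(G_i,dB/10)
  Stage 1: F_1 = 10^(1.20/10) = 1.318, G_1 = 10^(17.2/10) = 52.48
  Stage 2: F_2 = 10^(2.14/10) = 1.637, G_2 = 10^(−2.14/10) = 0.6109
  Stage 3: F_3 = 10^(1.69/10) = 1.476, G_3 = 10^(−1.69/10) = 0.6776
Friis cascade:
  F = 1.318 + (1.637 − 1)/52.48 + (1.476 − 1)/32.06 = 1.345
NF = 10 log₁₀(1.345) = 1.29 dB

1.29 dB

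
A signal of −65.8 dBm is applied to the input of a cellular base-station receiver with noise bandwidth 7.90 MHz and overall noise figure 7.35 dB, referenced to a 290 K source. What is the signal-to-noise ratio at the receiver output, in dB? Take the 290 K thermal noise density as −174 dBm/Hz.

31.9 dB

Noise floor: N = −174 + 10 log₁₀(B) + NF
10 log₁₀(7.90×10⁶) = 68.98 dB
N = −174 + 68.98 + 7.35 = −97.67 dBm
SNR = P_sig − N = −65.8 − (−97.67) = 31.87 dB → 31.9 dB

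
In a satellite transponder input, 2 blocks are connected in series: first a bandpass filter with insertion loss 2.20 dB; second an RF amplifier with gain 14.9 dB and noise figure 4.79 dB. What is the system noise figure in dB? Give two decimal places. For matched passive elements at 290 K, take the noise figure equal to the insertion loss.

Convert to linear (a loss of L dB is a gain of −L dB): F_i = 10^(NF_i/10), G_i = 10^(G_i,dB/10)
  Stage 1: F_1 = 10^(2.20/10) = 1.660, G_1 = 10^(−2.20/10) = 0.6026
  Stage 2: F_2 = 10^(4.79/10) = 3.013, G_2 = 10^(14.9/10) = 30.90
Friis cascade:
  F = 1.660 + (3.013 − 1)/0.6026 = 5.000
NF = 10 log₁₀(5.000) = 6.99 dB

6.99 dB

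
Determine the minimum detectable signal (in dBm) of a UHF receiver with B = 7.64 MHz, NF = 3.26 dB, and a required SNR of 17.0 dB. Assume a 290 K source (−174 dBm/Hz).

−84.9 dBm

Sensitivity = −174 + 10 log₁₀(B) + NF + SNR_min
= −174 + 68.83 + 3.26 + 17.0
= −84.91 dBm → −84.9 dBm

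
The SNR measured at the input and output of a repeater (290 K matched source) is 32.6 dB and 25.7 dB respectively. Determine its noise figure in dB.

NF (dB) = SNR_in(dB) − SNR_out(dB) when the source is at T₀
NF = 32.6 − 25.7 = 6.9 dB

6.9 dB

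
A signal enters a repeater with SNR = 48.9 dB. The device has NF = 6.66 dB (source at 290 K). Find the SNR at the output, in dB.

By definition F = SNR_in/SNR_out, so in dB: SNR_out = SNR_in − NF
SNR_out = 48.9 − 6.66 = 42.24 dB

42.24 dB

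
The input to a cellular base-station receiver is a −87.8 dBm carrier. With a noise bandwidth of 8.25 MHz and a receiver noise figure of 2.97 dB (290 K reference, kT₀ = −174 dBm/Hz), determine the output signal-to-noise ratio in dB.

Noise floor: N = −174 + 10 log₁₀(B) + NF
10 log₁₀(8.25×10⁶) = 69.16 dB
N = −174 + 69.16 + 2.97 = −101.87 dBm
SNR = P_sig − N = −87.8 − (−101.87) = 14.07 dB → 14.1 dB

14.1 dB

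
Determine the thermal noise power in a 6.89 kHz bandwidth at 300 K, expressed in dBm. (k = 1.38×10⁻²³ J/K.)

P_n = kTB = 1.38×10⁻²³ × 300 × 6.89×10³ = 2.85×10⁻¹⁷ W
In dBm: 10 log₁₀(2.85×10⁻¹⁷ / 10⁻³) = −135.4 dBm

−135.4 dBm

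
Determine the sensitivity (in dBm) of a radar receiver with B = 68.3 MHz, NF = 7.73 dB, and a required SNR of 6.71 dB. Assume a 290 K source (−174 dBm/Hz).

−81.2 dBm

Sensitivity = −174 + 10 log₁₀(B) + NF + SNR_min
= −174 + 78.34 + 7.73 + 6.71
= −81.22 dBm → −81.2 dBm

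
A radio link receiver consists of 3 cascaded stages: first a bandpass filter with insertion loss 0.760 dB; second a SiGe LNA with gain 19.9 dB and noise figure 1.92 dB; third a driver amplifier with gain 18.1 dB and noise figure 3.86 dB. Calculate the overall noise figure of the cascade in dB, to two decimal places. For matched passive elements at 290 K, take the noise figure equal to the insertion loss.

2.72 dB

Convert to linear (a loss of L dB is a gain of −L dB): F_i = 10^(NF_i/10), G_i = 10^(G_i,dB/10)
  Stage 1: F_1 = 10^(0.760/10) = 1.191, G_1 = 10^(−0.760/10) = 0.8395
  Stage 2: F_2 = 10^(1.92/10) = 1.556, G_2 = 10^(19.9/10) = 97.72
  Stage 3: F_3 = 10^(3.86/10) = 2.432, G_3 = 10^(18.1/10) = 64.57
Friis cascade:
  F = 1.191 + (1.556 − 1)/0.8395 + (2.432 − 1)/82.04 = 1.871
NF = 10 log₁₀(1.871) = 2.72 dB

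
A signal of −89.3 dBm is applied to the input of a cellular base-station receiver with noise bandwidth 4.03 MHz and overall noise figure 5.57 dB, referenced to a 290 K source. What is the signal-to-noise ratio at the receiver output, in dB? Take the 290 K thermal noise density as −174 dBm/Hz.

13.1 dB

Noise floor: N = −174 + 10 log₁₀(B) + NF
10 log₁₀(4.03×10⁶) = 66.05 dB
N = −174 + 66.05 + 5.57 = −102.38 dBm
SNR = P_sig − N = −89.3 − (−102.38) = 13.08 dB → 13.1 dB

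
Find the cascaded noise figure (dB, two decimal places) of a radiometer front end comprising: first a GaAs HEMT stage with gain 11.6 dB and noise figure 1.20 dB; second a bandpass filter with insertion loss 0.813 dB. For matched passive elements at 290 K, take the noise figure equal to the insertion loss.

1.25 dB

Convert to linear (a loss of L dB is a gain of −L dB): F_i = 10^(NF_i/10), G_i = 10^(G_i,dB/10)
  Stage 1: F_1 = 10^(1.20/10) = 1.318, G_1 = 10^(11.6/10) = 14.45
  Stage 2: F_2 = 10^(0.813/10) = 1.206, G_2 = 10^(−0.813/10) = 0.8293
Friis cascade:
  F = 1.318 + (1.206 − 1)/14.45 = 1.332
NF = 10 log₁₀(1.332) = 1.25 dB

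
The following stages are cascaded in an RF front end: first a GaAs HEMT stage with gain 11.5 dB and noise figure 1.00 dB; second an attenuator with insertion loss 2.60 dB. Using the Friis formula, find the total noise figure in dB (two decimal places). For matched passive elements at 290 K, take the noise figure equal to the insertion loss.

1.20 dB

Convert to linear (a loss of L dB is a gain of −L dB): F_i = 10^(NF_i/10), G_i = 10^(G_i,dB/10)
  Stage 1: F_1 = 10^(1.00/10) = 1.259, G_1 = 10^(11.5/10) = 14.13
  Stage 2: F_2 = 10^(2.60/10) = 1.820, G_2 = 10^(−2.60/10) = 0.5495
Friis cascade:
  F = 1.259 + (1.820 − 1)/14.13 = 1.317
NF = 10 log₁₀(1.317) = 1.20 dB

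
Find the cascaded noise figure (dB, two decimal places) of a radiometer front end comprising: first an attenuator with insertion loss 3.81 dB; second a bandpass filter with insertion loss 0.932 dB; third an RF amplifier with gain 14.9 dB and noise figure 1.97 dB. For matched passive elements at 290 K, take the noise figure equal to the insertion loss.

6.71 dB

Convert to linear (a loss of L dB is a gain of −L dB): F_i = 10^(NF_i/10), G_i = 10^(G_i,dB/10)
  Stage 1: F_1 = 10^(3.81/10) = 2.404, G_1 = 10^(−3.81/10) = 0.4159
  Stage 2: F_2 = 10^(0.932/10) = 1.239, G_2 = 10^(−0.932/10) = 0.8069
  Stage 3: F_3 = 10^(1.97/10) = 1.574, G_3 = 10^(14.9/10) = 30.90
Friis cascade:
  F = 2.404 + (1.239 − 1)/0.4159 + (1.574 − 1)/0.3356 = 4.690
NF = 10 log₁₀(4.690) = 6.71 dB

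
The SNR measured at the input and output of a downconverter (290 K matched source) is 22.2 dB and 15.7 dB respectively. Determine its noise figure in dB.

6.5 dB

NF (dB) = SNR_in(dB) − SNR_out(dB) when the source is at T₀
NF = 22.2 − 15.7 = 6.5 dB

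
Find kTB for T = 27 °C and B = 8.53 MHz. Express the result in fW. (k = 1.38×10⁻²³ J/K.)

T = 27 °C + 273.15 = 300.15 K
P_n = kTB = 1.38×10⁻²³ × 300.15 × 8.53×10⁶ = 3.53×10⁻¹⁴ W = 35.3 fW

35.3 fW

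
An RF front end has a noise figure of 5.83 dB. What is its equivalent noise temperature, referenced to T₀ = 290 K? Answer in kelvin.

820 K

F = 10^(5.83/10) = 3.82825
T_e = (F − 1)·T₀ = (3.82825 − 1) × 290 = 820 K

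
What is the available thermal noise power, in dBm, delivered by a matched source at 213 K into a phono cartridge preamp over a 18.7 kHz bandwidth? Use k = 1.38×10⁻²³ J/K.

−132.6 dBm

P_n = kTB = 1.38×10⁻²³ × 213 × 1.87×10⁴ = 5.50×10⁻¹⁷ W
In dBm: 10 log₁₀(5.50×10⁻¹⁷ / 10⁻³) = −132.6 dBm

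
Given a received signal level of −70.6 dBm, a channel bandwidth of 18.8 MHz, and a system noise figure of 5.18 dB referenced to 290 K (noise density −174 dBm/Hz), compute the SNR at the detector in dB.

25.5 dB

Noise floor: N = −174 + 10 log₁₀(B) + NF
10 log₁₀(1.88×10⁷) = 72.74 dB
N = −174 + 72.74 + 5.18 = −96.08 dBm
SNR = P_sig − N = −70.6 − (−96.08) = 25.48 dB → 25.5 dB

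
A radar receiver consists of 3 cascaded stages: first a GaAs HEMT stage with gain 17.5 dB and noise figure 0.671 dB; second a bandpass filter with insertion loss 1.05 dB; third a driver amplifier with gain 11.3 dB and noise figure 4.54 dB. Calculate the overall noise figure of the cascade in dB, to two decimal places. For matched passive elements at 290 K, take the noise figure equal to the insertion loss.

0.84 dB

Convert to linear (a loss of L dB is a gain of −L dB): F_i = 10^(NF_i/10), G_i = 10^(G_i,dB/10)
  Stage 1: F_1 = 10^(0.671/10) = 1.167, G_1 = 10^(17.5/10) = 56.23
  Stage 2: F_2 = 10^(1.05/10) = 1.274, G_2 = 10^(−1.05/10) = 0.7852
  Stage 3: F_3 = 10^(4.54/10) = 2.844, G_3 = 10^(11.3/10) = 13.49
Friis cascade:
  F = 1.167 + (1.274 − 1)/56.23 + (2.844 − 1)/44.16 = 1.214
NF = 10 log₁₀(1.214) = 0.84 dB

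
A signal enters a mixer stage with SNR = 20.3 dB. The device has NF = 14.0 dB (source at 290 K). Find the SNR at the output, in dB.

By definition F = SNR_in/SNR_out, so in dB: SNR_out = SNR_in − NF
SNR_out = 20.3 − 14.0 = 6.3 dB

6.3 dB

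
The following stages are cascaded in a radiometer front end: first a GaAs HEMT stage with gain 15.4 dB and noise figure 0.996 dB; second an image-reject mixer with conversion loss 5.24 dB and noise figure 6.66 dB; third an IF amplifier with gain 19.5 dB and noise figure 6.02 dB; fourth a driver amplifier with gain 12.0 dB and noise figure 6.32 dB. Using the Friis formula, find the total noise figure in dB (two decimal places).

Convert to linear (a loss of L dB is a gain of −L dB): F_i = 10^(NF_i/10), G_i = 10^(G_i,dB/10)
  Stage 1: F_1 = 10^(0.996/10) = 1.258, G_1 = 10^(15.4/10) = 34.67
  Stage 2: F_2 = 10^(6.66/10) = 4.634, G_2 = 10^(−5.24/10) = 0.2992
  Stage 3: F_3 = 10^(6.02/10) = 3.999, G_3 = 10^(19.5/10) = 89.13
  Stage 4: F_4 = 10^(6.32/10) = 4.285, G_4 = 10^(12.0/10) = 15.85
Friis cascade:
  F = 1.258 + (4.634 − 1)/34.67 + (3.999 − 1)/10.38 + (4.285 − 1)/924.7 = 1.655
NF = 10 log₁₀(1.655) = 2.19 dB

2.19 dB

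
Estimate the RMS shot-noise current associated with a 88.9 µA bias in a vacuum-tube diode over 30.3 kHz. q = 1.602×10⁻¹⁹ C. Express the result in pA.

I_n = √(2qI·B)
2qI·B = 2 × 1.602×10⁻¹⁹ × 8.89×10⁻⁵ × 3.03×10⁴ = 8.63×10⁻¹⁹ A²
I_n = √(8.63×10⁻¹⁹) = 9.29×10⁻¹⁰ A = 929 pA

929 pA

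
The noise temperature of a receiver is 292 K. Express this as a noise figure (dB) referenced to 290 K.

F = 1 + T_e/T₀ = 1 + 292/290 = 2.0069
NF = 10 log₁₀(2.0069) = 3.03 dB

3.03 dB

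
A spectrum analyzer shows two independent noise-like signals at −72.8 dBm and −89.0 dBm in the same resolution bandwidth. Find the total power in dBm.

−72.7 dBm

Convert to linear, add, convert back:
P₁ = 5.25×10⁻¹¹ W, P₂ = 1.26×10⁻¹² W
P_tot = 5.37×10⁻¹¹ W → 10 log₁₀(P_tot / 10⁻³) = −72.7 dBm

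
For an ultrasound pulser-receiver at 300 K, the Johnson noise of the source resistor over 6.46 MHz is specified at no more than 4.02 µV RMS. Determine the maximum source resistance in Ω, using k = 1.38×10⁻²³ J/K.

151 Ω

Johnson–Nyquist: V_n = √(4kTRB) ⇒ R = V_n² / (4kTB)
4kTB = 4 × 1.38×10⁻²³ × 300 × 6.46×10⁶ = 1.07×10⁻¹³
R = (4.02×10⁻⁶)² / 1.07×10⁻¹³ = 1.51×10² Ω = 151 Ω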